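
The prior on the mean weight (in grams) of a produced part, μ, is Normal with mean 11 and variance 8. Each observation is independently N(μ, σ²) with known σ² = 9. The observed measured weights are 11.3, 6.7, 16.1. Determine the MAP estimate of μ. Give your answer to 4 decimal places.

μ̂_MAP = 11.2667

n = 3; x̄ = (11.3 + 6.7 + 16.1)/3 = 34.1/3 = 341/30 ≈ 11.3667.
For a Normal prior and Normal likelihood with known variance, the posterior is Normal; its mode equals its mean, the precision-weighted average.
Prior precision 1/σ₀² = 1/8 = 0.125; data precision n/σ² = 3/9 = 1/3.
μ̂ = (0.125·11 + (1/3)·(341/30)) / (0.125 + 1/3) = (1859/360)/(11/24) = 169/15 ≈ 11.2667.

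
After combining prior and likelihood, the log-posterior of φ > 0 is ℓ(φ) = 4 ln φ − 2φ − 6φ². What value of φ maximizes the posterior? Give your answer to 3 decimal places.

φ̂_MAP = 0.500

ℓ'(φ) = 4/φ − 2 − 12φ. Setting this to zero and multiplying by φ: 12φ² + 2φ − 4 = 0.
φ = (−2 + √(2² + 4·12·4)) / (2·12) = (−2 + √196) / 24 = (−2 + 14)/24 = 1/2.
ℓ''(φ) = −4/φ² − 12 < 0, confirming a maximum.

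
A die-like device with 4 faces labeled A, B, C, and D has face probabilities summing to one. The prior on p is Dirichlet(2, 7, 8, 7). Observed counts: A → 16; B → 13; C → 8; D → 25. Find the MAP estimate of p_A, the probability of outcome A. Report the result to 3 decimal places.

The posterior is Dirichlet(αᵢ + nᵢ) = Dirichlet(18, 20, 16, 32).
For a Dirichlet(a₁,…,a_K) with all aᵢ > 1, the mode has j-th component (aⱼ − 1)/(Σaᵢ − K).
Here Σaᵢ = 86 and K = 4, so p_A = (18 − 1)/(86 − 4) = 17/82 ≈ 0.207.

MAP estimate of p_A = 0.207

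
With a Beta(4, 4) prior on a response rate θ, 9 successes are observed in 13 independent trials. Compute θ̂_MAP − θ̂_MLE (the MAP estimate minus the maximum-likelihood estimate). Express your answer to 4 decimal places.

Posterior is Beta(13, 8); MAP = (13−1)/(21−2) = 12/19 ≈ 0.63158.
MLE ignores the prior: θ̂_MLE = k/n = 9/13 ≈ 0.69231.
Difference = 12/19 − 9/13 = -15/247 ≈ -0.0607.

MAP − MLE = -0.0607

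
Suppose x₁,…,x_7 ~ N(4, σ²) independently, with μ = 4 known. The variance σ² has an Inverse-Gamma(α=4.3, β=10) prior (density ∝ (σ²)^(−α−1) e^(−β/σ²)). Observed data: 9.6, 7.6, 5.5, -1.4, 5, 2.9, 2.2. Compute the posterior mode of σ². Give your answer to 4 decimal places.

Sum of squared deviations about the known mean: SS = (9.6−4)² + (7.6−4)² + (5.5−4)² + (-1.4−4)² + (5−4)² + (2.9−4)² + (2.2−4)² = 81.18.
The Normal likelihood contributes (σ²)^(−n/2) exp(−SS/(2σ²)), so the posterior is Inverse-Gamma(α + n/2, β + SS/2) = Inverse-Gamma(7.8, 50.59).
The mode of Inverse-Gamma(a, b) is b/(a+1) = 50.59/8.8 ≈ 5.7489.

σ̂²_MAP = 5.7489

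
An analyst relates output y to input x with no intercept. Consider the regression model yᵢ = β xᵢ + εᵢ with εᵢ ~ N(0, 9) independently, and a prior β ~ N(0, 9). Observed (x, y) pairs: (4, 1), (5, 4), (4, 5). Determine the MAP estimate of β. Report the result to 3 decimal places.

β̂_MAP = 0.759

log p(β | y) = −Σ(yᵢ − βxᵢ)²/(2·9) − β²/(2·9) + const.
Setting the derivative to zero: Σxᵢ(yᵢ − βxᵢ)/9 − β/9 = 0, so β = Σxᵢyᵢ / (Σxᵢ² + σ²/τ²).
Σxᵢyᵢ = 4·1 + 5·4 + 4·5 = 44; Σxᵢ² = 57; σ²/τ² = 1.
β̂_MAP = 44 / (57 + 1) = 44/58 ≈ 0.759.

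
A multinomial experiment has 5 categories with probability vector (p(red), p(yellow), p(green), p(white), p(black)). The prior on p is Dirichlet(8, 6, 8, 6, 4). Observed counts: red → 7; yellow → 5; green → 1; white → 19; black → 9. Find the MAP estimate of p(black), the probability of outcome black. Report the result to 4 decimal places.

The posterior is Dirichlet(αᵢ + nᵢ) = Dirichlet(15, 11, 9, 25, 13).
For a Dirichlet(a₁,…,a_K) with all aᵢ > 1, the mode has j-th component (aⱼ − 1)/(Σaᵢ − K).
Here Σaᵢ = 73 and K = 5, so p(black) = (13 − 1)/(73 − 5) = 12/68 ≈ 0.1765.

MAP estimate of p(black) = 0.1765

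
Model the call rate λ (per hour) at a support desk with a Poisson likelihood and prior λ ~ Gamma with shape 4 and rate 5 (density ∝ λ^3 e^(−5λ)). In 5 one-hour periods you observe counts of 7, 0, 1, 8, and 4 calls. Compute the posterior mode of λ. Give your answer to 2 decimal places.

Σxᵢ = 7+0+1+8+4 = 20, with n = 5.
Posterior ∝ λ^3e^(−5λ) · λ^20e^(−5λ) = λ^23e^(−10λ), i.e. Gamma(shape=24, rate=10).
The mode of a Gamma(a, b) with a ≥ 1 (shape–rate) is (a−1)/b = 23/10 ≈ 2.30.

λ̂_MAP = 2.30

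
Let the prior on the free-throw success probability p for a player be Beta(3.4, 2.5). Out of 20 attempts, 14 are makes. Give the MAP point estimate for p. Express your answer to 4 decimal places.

p̂_MAP = 0.6862

Prior: Beta(3.4, 2.5).
Data: 14 successes in 20 trials. The binomial likelihood contributes p^14(1−p)^6, so the posterior is Beta(3.4+14, 2.5+6) = Beta(17.4, 8.5).
For Beta(a, b) with a, b > 1 the mode is (a−1)/(a+b−2) = 16.4/23.9 ≈ 0.6862.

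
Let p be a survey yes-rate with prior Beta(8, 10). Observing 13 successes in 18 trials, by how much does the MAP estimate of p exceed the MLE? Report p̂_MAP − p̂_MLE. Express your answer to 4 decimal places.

MAP − MLE = -0.1340

Posterior is Beta(21, 15); MAP = (21−1)/(36−2) = 20/34 ≈ 0.58824.
MLE ignores the prior: p̂_MLE = k/n = 13/18 ≈ 0.72222.
Difference = 20/34 − 13/18 = -41/306 ≈ -0.1340.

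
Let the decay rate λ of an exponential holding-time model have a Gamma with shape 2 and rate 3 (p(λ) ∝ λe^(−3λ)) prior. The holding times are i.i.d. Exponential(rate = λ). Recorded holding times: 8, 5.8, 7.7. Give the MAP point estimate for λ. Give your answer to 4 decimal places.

The Exponential(rate=λ) likelihood is ∝ λ^n e^(−λΣtᵢ). Here n = 3 and Σtᵢ = 8 + 5.8 + 7.7 = 21.5.
Posterior ∝ λe^(−3λ) · λ^3e^(−21.5λ) = λ^4e^(−24.5λ), i.e. Gamma(5, 24.5).
Mode = (a−1)/b = 4/24.5 ≈ 0.1633.

λ̂_MAP = 0.1633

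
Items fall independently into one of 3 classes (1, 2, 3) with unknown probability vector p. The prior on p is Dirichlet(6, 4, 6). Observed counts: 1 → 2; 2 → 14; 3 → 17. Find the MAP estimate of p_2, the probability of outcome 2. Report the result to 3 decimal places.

The posterior is Dirichlet(αᵢ + nᵢ) = Dirichlet(8, 18, 23).
For a Dirichlet(a₁,…,a_K) with all aᵢ > 1, the mode has j-th component (aⱼ − 1)/(Σaᵢ − K).
Here Σaᵢ = 49 and K = 3, so p_2 = (18 − 1)/(49 − 3) = 17/46 ≈ 0.370.

MAP estimate: 0.370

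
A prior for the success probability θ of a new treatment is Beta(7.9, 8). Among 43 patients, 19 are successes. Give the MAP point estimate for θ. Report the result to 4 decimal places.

θ̂_MAP = 0.4552

Prior: Beta(7.9, 8).
Data: 19 successes in 43 trials. The binomial likelihood contributes θ^19(1−θ)^24, so the posterior is Beta(7.9+19, 8+24) = Beta(26.9, 32).
For Beta(a, b) with a, b > 1 the mode is (a−1)/(a+b−2) = 25.9/56.9 ≈ 0.4552.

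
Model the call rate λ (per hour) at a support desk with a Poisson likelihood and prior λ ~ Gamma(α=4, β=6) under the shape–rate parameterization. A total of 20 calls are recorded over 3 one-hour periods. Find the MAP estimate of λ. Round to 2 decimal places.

λ̂_MAP = 2.56

Σxᵢ = 20, n = 3.
Posterior ∝ λ^3e^(−6λ) · λ^20e^(−3λ) = λ^23e^(−9λ), i.e. Gamma(shape=24, rate=9).
The mode of a Gamma(a, b) with a ≥ 1 (shape–rate) is (a−1)/b = 23/9 ≈ 2.56.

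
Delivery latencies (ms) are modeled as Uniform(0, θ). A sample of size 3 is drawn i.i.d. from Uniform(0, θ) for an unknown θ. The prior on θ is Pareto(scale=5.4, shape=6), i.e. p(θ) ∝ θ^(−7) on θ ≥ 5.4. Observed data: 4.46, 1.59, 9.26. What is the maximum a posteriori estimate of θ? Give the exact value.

θ̂_MAP = 9.26

The Uniform(0, θ) likelihood is θ^(−n) for θ ≥ max(xᵢ), zero otherwise. Here max(xᵢ) = 9.26.
Posterior ∝ θ^(−7) · θ^(−3) = θ^(−10) on θ ≥ max(5.4, 9.26) = 9.26.
This density is strictly decreasing in θ, so the posterior mode lies at the lower boundary of the support.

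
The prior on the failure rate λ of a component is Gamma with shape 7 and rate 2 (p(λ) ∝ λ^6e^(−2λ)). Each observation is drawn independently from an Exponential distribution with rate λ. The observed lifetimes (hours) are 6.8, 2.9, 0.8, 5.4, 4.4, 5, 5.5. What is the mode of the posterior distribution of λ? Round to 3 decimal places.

The Exponential(rate=λ) likelihood is ∝ λ^n e^(−λΣtᵢ). Here n = 7 and Σtᵢ = 6.8 + 2.9 + 0.8 + 5.4 + 4.4 + 5 + 5.5 = 30.8.
Posterior ∝ λ^6e^(−2λ) · λ^7e^(−30.8λ) = λ^13e^(−32.8λ), i.e. Gamma(14, 32.8).
Mode = (a−1)/b = 13/32.8 ≈ 0.396.

λ̂_MAP = 0.396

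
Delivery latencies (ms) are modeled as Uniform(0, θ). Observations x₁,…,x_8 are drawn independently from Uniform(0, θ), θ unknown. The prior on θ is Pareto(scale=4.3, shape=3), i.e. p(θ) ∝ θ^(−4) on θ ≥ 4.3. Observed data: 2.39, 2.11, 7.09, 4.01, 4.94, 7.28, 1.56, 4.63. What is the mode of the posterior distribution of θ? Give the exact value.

θ̂_MAP = 7.28

The Uniform(0, θ) likelihood is θ^(−n) for θ ≥ max(xᵢ), zero otherwise. Here max(xᵢ) = 7.28.
Posterior ∝ θ^(−4) · θ^(−8) = θ^(−12) on θ ≥ max(4.3, 7.28) = 7.28.
This density is strictly decreasing in θ, so the posterior mode lies at the lower boundary of the support.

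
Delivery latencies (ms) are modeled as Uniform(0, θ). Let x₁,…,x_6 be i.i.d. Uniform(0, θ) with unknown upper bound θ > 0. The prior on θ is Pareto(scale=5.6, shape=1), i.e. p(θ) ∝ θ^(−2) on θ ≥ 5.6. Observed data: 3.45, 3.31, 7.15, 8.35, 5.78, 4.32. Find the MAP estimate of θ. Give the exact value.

The Uniform(0, θ) likelihood is θ^(−n) for θ ≥ max(xᵢ), zero otherwise. Here max(xᵢ) = 8.35.
Posterior ∝ θ^(−2) · θ^(−6) = θ^(−8) on θ ≥ max(5.6, 8.35) = 8.35.
This density is strictly decreasing in θ, so the posterior mode lies at the lower boundary of the support.

θ̂_MAP = 8.35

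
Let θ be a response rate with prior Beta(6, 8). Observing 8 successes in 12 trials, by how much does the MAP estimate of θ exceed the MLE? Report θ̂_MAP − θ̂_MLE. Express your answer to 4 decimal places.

Posterior is Beta(14, 12); MAP = (14−1)/(26−2) = 13/24 ≈ 0.54167.
MLE ignores the prior: θ̂_MLE = k/n = 8/12 ≈ 0.66667.
Difference = 13/24 − 8/12 = -1/8 ≈ -0.1250.

MAP − MLE = -0.1250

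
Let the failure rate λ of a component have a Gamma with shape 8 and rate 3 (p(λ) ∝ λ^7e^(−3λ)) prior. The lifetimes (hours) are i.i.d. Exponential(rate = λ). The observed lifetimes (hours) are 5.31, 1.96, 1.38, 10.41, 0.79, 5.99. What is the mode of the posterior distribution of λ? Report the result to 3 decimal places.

λ̂_MAP = 0.451

The Exponential(rate=λ) likelihood is ∝ λ^n e^(−λΣtᵢ). Here n = 6 and Σtᵢ = 5.31 + 1.96 + 1.38 + 10.41 + 0.79 + 5.99 = 25.84.
Posterior ∝ λ^7e^(−3λ) · λ^6e^(−25.84λ) = λ^13e^(−28.84λ), i.e. Gamma(14, 28.84).
Mode = (a−1)/b = 13/28.84 ≈ 0.451.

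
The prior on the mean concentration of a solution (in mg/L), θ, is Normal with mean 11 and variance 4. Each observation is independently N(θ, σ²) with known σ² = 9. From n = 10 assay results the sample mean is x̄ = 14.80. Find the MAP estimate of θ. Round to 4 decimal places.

n = 10, x̄ = 14.80.
For a Normal prior and Normal likelihood with known variance, the posterior is Normal; its mode equals its mean, the precision-weighted average.
Prior precision 1/σ₀² = 1/4 = 0.25; data precision n/σ² = 10/9.
θ̂ = (0.25·11 + (10/9)·14.8) / (0.25 + 10/9) = (691/36)/(49/36) = 691/49 ≈ 14.1020.

θ̂_MAP = 14.1020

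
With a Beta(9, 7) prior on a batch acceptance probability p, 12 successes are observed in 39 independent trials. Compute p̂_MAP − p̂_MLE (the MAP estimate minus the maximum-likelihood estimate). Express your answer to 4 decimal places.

Posterior is Beta(21, 34); MAP = (21−1)/(55−2) = 20/53 ≈ 0.37736.
MLE ignores the prior: p̂_MLE = k/n = 12/39 ≈ 0.30769.
Difference = 20/53 − 12/39 = 48/689 ≈ 0.0697.

MAP − MLE = 0.0697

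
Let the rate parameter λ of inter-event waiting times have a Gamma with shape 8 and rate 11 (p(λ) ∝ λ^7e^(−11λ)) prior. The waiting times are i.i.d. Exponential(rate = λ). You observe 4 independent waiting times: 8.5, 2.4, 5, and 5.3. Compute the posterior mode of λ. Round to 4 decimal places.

λ̂_MAP = 0.3416

The Exponential(rate=λ) likelihood is ∝ λ^n e^(−λΣtᵢ). Here n = 4 and Σtᵢ = 8.5 + 2.4 + 5 + 5.3 = 21.2.
Posterior ∝ λ^7e^(−11λ) · λ^4e^(−21.2λ) = λ^11e^(−32.2λ), i.e. Gamma(12, 32.2).
Mode = (a−1)/b = 11/32.2 ≈ 0.3416.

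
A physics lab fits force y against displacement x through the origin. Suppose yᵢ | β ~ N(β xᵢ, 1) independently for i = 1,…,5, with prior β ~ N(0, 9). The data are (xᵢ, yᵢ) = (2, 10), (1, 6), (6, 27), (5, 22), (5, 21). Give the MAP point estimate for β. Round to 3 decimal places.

log p(β | y) = −Σ(yᵢ − βxᵢ)²/(2·1) − β²/(2·9) + const.
Setting the derivative to zero: Σxᵢ(yᵢ − βxᵢ)/1 − β/9 = 0, so β = Σxᵢyᵢ / (Σxᵢ² + σ²/τ²).
Σxᵢyᵢ = 2·10 + 1·6 + 6·27 + 5·22 + 5·21 = 403; Σxᵢ² = 91; σ²/τ² = 1/9.
β̂_MAP = 403 / (91 + 1/9) = 403/(820/9) = 3627/820 ≈ 4.423.

β̂_MAP = 4.423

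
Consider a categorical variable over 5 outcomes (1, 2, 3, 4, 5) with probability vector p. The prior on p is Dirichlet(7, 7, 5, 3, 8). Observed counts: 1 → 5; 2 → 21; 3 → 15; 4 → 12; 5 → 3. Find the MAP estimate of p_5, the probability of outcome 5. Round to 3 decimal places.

The posterior is Dirichlet(αᵢ + nᵢ) = Dirichlet(12, 28, 20, 15, 11).
For a Dirichlet(a₁,…,a_K) with all aᵢ > 1, the mode has j-th component (aⱼ − 1)/(Σaᵢ − K).
Here Σaᵢ = 86 and K = 5, so p_5 = (11 − 1)/(86 − 5) = 10/81 ≈ 0.123.

MAP estimate: 0.123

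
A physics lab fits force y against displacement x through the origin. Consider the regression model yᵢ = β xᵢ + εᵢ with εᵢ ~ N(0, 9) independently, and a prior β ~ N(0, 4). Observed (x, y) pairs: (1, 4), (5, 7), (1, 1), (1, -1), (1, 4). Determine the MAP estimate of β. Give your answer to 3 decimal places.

β̂_MAP = 1.376

log p(β | y) = −Σ(yᵢ − βxᵢ)²/(2·9) − β²/(2·4) + const.
Setting the derivative to zero: Σxᵢ(yᵢ − βxᵢ)/9 − β/4 = 0, so β = Σxᵢyᵢ / (Σxᵢ² + σ²/τ²).
Σxᵢyᵢ = 1·4 + 5·7 + 1·1 + 1·(-1) + 1·4 = 43; Σxᵢ² = 29; σ²/τ² = 2.25.
β̂_MAP = 43 / (29 + 2.25) = 43/31.25 ≈ 1.376.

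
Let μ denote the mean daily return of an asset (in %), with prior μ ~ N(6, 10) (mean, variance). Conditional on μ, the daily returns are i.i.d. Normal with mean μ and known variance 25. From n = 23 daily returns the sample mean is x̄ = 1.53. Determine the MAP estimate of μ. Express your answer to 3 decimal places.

n = 23, x̄ = 1.53.
For a Normal prior and Normal likelihood with known variance, the posterior is Normal; its mode equals its mean, the precision-weighted average.
Prior precision 1/σ₀² = 1/10 = 0.1; data precision n/σ² = 23/25 = 0.92.
μ̂ = (0.1·6 + 0.92·1.53) / (0.1 + 0.92) = 2.0076/1.02 = 1673/850 ≈ 1.968.

μ̂_MAP = 1.968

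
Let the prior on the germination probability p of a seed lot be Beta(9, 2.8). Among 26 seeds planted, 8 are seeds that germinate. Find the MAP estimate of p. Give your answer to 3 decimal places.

Prior: Beta(9, 2.8).
Data: 8 successes in 26 trials. The binomial likelihood contributes p^8(1−p)^18, so the posterior is Beta(9+8, 2.8+18) = Beta(17, 20.8).
For Beta(a, b) with a, b > 1 the mode is (a−1)/(a+b−2) = 16/35.8 ≈ 0.447.

p̂_MAP = 0.447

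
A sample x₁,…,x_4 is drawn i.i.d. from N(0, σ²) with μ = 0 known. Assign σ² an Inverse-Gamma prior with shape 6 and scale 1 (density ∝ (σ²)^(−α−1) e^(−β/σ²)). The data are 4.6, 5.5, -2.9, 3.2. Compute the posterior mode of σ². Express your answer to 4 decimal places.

Sum of squared deviations about the known mean: SS = (4.6−0)² + (5.5−0)² + (-2.9−0)² + (3.2−0)² = 70.06.
The Normal likelihood contributes (σ²)^(−n/2) exp(−SS/(2σ²)), so the posterior is Inverse-Gamma(α + n/2, β + SS/2) = Inverse-Gamma(8, 36.03).
The mode of Inverse-Gamma(a, b) is b/(a+1) = 36.03/9 ≈ 4.0033.

σ̂²_MAP = 4.0033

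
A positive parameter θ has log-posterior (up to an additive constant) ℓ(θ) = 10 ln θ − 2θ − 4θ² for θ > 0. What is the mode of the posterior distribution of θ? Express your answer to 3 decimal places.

θ̂_MAP = 1.000

ℓ'(θ) = 10/θ − 2 − 8θ. Setting this to zero and multiplying by θ: 8θ² + 2θ − 10 = 0.
θ = (−2 + √(2² + 4·8·10)) / (2·8) = (−2 + √324) / 16 = (−2 + 18)/16 = 1.
ℓ''(θ) = −10/θ² − 8 < 0, confirming a maximum.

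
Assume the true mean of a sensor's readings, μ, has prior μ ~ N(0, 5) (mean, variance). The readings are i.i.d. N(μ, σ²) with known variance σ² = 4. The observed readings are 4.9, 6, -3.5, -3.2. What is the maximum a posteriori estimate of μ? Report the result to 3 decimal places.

μ̂_MAP = 0.875

n = 4; x̄ = (4.9 + 6 + (-3.5) + (-3.2))/4 = 4.2/4 = 1.05.
For a Normal prior and Normal likelihood with known variance, the posterior is Normal; its mode equals its mean, the precision-weighted average.
Prior precision 1/σ₀² = 1/5 = 0.2; data precision n/σ² = 4/4 = 1.
μ̂ = (0.2·0 + 1·1.05) / (0.2 + 1) = 1.05/1.2 = 0.875.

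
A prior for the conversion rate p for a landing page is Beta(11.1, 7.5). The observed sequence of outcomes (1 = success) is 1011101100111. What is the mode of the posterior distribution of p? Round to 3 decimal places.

p̂_MAP = 0.645

Prior: Beta(11.1, 7.5).
Data: 9 successes in 13 trials (from the sequence). The binomial likelihood contributes p^9(1−p)^4, so the posterior is Beta(11.1+9, 7.5+4) = Beta(20.1, 11.5).
For Beta(a, b) with a, b > 1 the mode is (a−1)/(a+b−2) = 19.1/29.6 ≈ 0.645.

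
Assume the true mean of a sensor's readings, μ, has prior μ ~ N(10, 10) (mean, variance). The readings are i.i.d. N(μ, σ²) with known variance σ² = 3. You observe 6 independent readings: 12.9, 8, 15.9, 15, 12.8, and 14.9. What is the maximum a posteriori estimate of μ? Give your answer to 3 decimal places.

μ̂_MAP = 13.095

n = 6; x̄ = (12.9 + 8 + 15.9 + 15 + 12.8 + 14.9)/6 = 79.5/6 = 13.25.
For a Normal prior and Normal likelihood with known variance, the posterior is Normal; its mode equals its mean, the precision-weighted average.
Prior precision 1/σ₀² = 1/10 = 0.1; data precision n/σ² = 6/3 = 2.
μ̂ = (0.1·10 + 2·13.25) / (0.1 + 2) = 27.5/2.1 = 275/21 ≈ 13.095.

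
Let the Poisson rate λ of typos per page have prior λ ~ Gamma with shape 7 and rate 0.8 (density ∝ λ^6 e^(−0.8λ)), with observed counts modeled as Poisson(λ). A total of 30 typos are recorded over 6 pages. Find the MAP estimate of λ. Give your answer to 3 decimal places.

Σxᵢ = 30, n = 6.
Posterior ∝ λ^6e^(−0.8λ) · λ^30e^(−6λ) = λ^36e^(−6.8λ), i.e. Gamma(shape=37, rate=6.8).
The mode of a Gamma(a, b) with a ≥ 1 (shape–rate) is (a−1)/b = 36/6.8 ≈ 5.294.

λ̂_MAP = 5.294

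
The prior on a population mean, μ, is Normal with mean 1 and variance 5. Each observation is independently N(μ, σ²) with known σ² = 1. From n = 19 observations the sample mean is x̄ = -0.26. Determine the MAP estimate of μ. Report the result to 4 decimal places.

n = 19, x̄ = -0.26.
For a Normal prior and Normal likelihood with known variance, the posterior is Normal; its mode equals its mean, the precision-weighted average.
Prior precision 1/σ₀² = 1/5 = 0.2; data precision n/σ² = 19/1 = 19.
μ̂ = (0.2·1 + 19·(-0.26)) / (0.2 + 19) = (-4.74)/19.2 = -0.246875 ≈ -0.2469.

μ̂_MAP = -0.2469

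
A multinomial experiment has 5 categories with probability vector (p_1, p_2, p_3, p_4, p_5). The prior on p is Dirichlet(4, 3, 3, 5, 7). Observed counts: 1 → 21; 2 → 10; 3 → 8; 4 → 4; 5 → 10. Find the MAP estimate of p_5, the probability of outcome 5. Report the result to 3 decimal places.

The posterior is Dirichlet(αᵢ + nᵢ) = Dirichlet(25, 13, 11, 9, 17).
For a Dirichlet(a₁,…,a_K) with all aᵢ > 1, the mode has j-th component (aⱼ − 1)/(Σaᵢ − K).
Here Σaᵢ = 75 and K = 5, so p_5 = (17 − 1)/(75 − 5) = 16/70 ≈ 0.229.

MAP estimate: 0.229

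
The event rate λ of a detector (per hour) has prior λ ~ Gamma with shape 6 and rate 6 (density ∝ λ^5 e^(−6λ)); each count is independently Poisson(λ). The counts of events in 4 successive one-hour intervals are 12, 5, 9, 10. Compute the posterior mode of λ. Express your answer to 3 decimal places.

Σxᵢ = 12+5+9+10 = 36, with n = 4.
Posterior ∝ λ^5e^(−6λ) · λ^36e^(−4λ) = λ^41e^(−10λ), i.e. Gamma(shape=42, rate=10).
The mode of a Gamma(a, b) with a ≥ 1 (shape–rate) is (a−1)/b = 41/10 ≈ 4.100.

λ̂_MAP = 4.100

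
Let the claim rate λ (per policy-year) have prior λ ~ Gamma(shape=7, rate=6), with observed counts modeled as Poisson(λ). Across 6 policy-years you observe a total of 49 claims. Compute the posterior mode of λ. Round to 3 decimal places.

Σxᵢ = 49, n = 6.
Posterior ∝ λ^6e^(−6λ) · λ^49e^(−6λ) = λ^55e^(−12λ), i.e. Gamma(shape=56, rate=12).
The mode of a Gamma(a, b) with a ≥ 1 (shape–rate) is (a−1)/b = 55/12 ≈ 4.583.

λ̂_MAP = 4.583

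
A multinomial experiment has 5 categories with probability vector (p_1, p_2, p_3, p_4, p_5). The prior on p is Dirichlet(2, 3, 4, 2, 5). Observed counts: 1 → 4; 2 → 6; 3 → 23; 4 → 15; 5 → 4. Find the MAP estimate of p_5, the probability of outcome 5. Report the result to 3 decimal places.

The posterior is Dirichlet(αᵢ + nᵢ) = Dirichlet(6, 9, 27, 17, 9).
For a Dirichlet(a₁,…,a_K) with all aᵢ > 1, the mode has j-th component (aⱼ − 1)/(Σaᵢ − K).
Here Σaᵢ = 68 and K = 5, so p_5 = (9 − 1)/(68 − 5) = 8/63 ≈ 0.127.

MAP estimate: 0.127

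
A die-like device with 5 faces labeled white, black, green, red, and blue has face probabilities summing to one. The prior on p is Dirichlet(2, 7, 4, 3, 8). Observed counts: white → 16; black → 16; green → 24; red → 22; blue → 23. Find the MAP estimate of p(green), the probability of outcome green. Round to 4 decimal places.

The posterior is Dirichlet(αᵢ + nᵢ) = Dirichlet(18, 23, 28, 25, 31).
For a Dirichlet(a₁,…,a_K) with all aᵢ > 1, the mode has j-th component (aⱼ − 1)/(Σaᵢ − K).
Here Σaᵢ = 125 and K = 5, so p(green) = (28 − 1)/(125 − 5) = 27/120 ≈ 0.2250.

MAP estimate of p(green) = 0.2250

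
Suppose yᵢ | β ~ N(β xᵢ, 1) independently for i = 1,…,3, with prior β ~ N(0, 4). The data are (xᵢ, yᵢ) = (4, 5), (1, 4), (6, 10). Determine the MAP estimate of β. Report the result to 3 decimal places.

log p(β | y) = −Σ(yᵢ − βxᵢ)²/(2·1) − β²/(2·4) + const.
Setting the derivative to zero: Σxᵢ(yᵢ − βxᵢ)/1 − β/4 = 0, so β = Σxᵢyᵢ / (Σxᵢ² + σ²/τ²).
Σxᵢyᵢ = 4·5 + 1·4 + 6·10 = 84; Σxᵢ² = 53; σ²/τ² = 0.25.
β̂_MAP = 84 / (53 + 0.25) = 84/53.25 ≈ 1.577.

β̂_MAP = 1.577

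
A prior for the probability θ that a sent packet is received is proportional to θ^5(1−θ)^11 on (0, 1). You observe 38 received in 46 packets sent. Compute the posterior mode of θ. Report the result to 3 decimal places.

The prior density ∝ θ^5(1−θ)^11 is the kernel of Beta(6, 12).
Data: 38 successes in 46 trials. The binomial likelihood contributes θ^38(1−θ)^8, so the posterior is Beta(6+38, 12+8) = Beta(44, 20).
For Beta(a, b) with a, b > 1 the mode is (a−1)/(a+b−2) = 43/62 ≈ 0.694.

θ̂_MAP = 0.694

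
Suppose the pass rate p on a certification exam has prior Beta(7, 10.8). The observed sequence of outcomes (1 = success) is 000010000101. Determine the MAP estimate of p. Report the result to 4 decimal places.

Prior: Beta(7, 10.8).
Data: 3 successes in 12 trials (from the sequence). The binomial likelihood contributes p^3(1−p)^9, so the posterior is Beta(7+3, 10.8+9) = Beta(10, 19.8).
For Beta(a, b) with a, b > 1 the mode is (a−1)/(a+b−2) = 9/27.8 ≈ 0.3237.

p̂_MAP = 0.3237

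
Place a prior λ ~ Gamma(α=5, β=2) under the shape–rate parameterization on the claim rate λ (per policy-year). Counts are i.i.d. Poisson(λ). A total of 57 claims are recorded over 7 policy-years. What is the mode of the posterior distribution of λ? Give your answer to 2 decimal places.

λ̂_MAP = 6.78

Σxᵢ = 57, n = 7.
Posterior ∝ λ^4e^(−2λ) · λ^57e^(−7λ) = λ^61e^(−9λ), i.e. Gamma(shape=62, rate=9).
The mode of a Gamma(a, b) with a ≥ 1 (shape–rate) is (a−1)/b = 61/9 ≈ 6.78.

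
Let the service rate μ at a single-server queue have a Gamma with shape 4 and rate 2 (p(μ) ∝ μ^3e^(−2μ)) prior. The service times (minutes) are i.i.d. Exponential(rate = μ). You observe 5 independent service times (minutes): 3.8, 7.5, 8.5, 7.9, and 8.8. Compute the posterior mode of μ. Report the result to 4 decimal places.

The Exponential(rate=μ) likelihood is ∝ μ^n e^(−μΣtᵢ). Here n = 5 and Σtᵢ = 3.8 + 7.5 + 8.5 + 7.9 + 8.8 = 36.5.
Posterior ∝ μ^3e^(−2μ) · μ^5e^(−36.5μ) = μ^8e^(−38.5μ), i.e. Gamma(9, 38.5).
Mode = (a−1)/b = 8/38.5 ≈ 0.2078.

μ̂_MAP = 0.2078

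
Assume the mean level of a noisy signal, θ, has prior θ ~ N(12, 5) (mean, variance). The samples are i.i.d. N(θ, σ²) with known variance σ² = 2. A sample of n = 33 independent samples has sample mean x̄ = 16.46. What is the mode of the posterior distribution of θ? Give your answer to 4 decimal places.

θ̂_MAP = 16.4066

n = 33, x̄ = 16.46.
For a Normal prior and Normal likelihood with known variance, the posterior is Normal; its mode equals its mean, the precision-weighted average.
Prior precision 1/σ₀² = 1/5 = 0.2; data precision n/σ² = 33/2 = 16.5.
θ̂ = (0.2·12 + 16.5·16.46) / (0.2 + 16.5) = 273.99/16.7 = 27399/1670 ≈ 16.4066.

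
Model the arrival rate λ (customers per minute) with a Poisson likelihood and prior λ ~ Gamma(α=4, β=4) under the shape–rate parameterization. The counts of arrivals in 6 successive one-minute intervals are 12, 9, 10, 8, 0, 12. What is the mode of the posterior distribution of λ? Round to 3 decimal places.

Σxᵢ = 12+9+10+8+0+12 = 51, with n = 6.
Posterior ∝ λ^3e^(−4λ) · λ^51e^(−6λ) = λ^54e^(−10λ), i.e. Gamma(shape=55, rate=10).
The mode of a Gamma(a, b) with a ≥ 1 (shape–rate) is (a−1)/b = 54/10 ≈ 5.400.

λ̂_MAP = 5.400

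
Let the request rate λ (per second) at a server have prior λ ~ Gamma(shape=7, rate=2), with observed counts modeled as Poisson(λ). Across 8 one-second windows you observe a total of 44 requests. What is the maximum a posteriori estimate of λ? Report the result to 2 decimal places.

λ̂_MAP = 5.00

Σxᵢ = 44, n = 8.
Posterior ∝ λ^6e^(−2λ) · λ^44e^(−8λ) = λ^50e^(−10λ), i.e. Gamma(shape=51, rate=10).
The mode of a Gamma(a, b) with a ≥ 1 (shape–rate) is (a−1)/b = 50/10 ≈ 5.00.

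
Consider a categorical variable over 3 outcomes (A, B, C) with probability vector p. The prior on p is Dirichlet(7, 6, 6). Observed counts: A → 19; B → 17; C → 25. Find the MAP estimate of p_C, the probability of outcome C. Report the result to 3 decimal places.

MAP estimate of p_C = 0.390

The posterior is Dirichlet(αᵢ + nᵢ) = Dirichlet(26, 23, 31).
For a Dirichlet(a₁,…,a_K) with all aᵢ > 1, the mode has j-th component (aⱼ − 1)/(Σaᵢ − K).
Here Σaᵢ = 80 and K = 3, so p_C = (31 − 1)/(80 − 3) = 30/77 ≈ 0.390.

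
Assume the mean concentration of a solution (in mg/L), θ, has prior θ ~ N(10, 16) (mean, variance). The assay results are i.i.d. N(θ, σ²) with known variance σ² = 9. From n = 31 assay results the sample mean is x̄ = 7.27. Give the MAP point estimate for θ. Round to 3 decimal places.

θ̂_MAP = 7.319

n = 31, x̄ = 7.27.
For a Normal prior and Normal likelihood with known variance, the posterior is Normal; its mode equals its mean, the precision-weighted average.
Prior precision 1/σ₀² = 1/16 = 0.0625; data precision n/σ² = 31/9.
θ̂ = (0.0625·10 + (31/9)·7.27) / (0.0625 + 31/9) = (46199/1800)/(505/144) = 92398/12625 ≈ 7.319.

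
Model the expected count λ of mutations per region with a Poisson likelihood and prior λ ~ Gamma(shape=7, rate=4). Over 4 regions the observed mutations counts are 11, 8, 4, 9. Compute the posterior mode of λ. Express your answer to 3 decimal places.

Σxᵢ = 11+8+4+9 = 32, with n = 4.
Posterior ∝ λ^6e^(−4λ) · λ^32e^(−4λ) = λ^38e^(−8λ), i.e. Gamma(shape=39, rate=8).
The mode of a Gamma(a, b) with a ≥ 1 (shape–rate) is (a−1)/b = 38/8 ≈ 4.750.

λ̂_MAP = 4.750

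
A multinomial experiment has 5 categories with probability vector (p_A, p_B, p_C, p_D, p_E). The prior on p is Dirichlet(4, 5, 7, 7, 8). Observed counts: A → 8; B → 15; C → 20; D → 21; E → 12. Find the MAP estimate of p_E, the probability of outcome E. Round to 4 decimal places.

The posterior is Dirichlet(αᵢ + nᵢ) = Dirichlet(12, 20, 27, 28, 20).
For a Dirichlet(a₁,…,a_K) with all aᵢ > 1, the mode has j-th component (aⱼ − 1)/(Σaᵢ − K).
Here Σaᵢ = 107 and K = 5, so p_E = (20 − 1)/(107 − 5) = 19/102 ≈ 0.1863.

MAP estimate of p_E = 0.1863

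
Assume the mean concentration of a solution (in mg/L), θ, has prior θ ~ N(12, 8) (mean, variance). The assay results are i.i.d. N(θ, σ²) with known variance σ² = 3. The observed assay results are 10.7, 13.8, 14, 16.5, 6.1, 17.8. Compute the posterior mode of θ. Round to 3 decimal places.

n = 6; x̄ = (10.7 + 13.8 + 14 + 16.5 + 6.1 + 17.8)/6 = 78.9/6 = 13.15.
For a Normal prior and Normal likelihood with known variance, the posterior is Normal; its mode equals its mean, the precision-weighted average.
Prior precision 1/σ₀² = 1/8 = 0.125; data precision n/σ² = 6/3 = 2.
θ̂ = (0.125·12 + 2·13.15) / (0.125 + 2) = 27.8/2.125 = 1112/85 ≈ 13.082.

θ̂_MAP = 13.082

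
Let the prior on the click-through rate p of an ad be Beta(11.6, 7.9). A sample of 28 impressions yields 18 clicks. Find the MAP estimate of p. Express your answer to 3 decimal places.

Prior: Beta(11.6, 7.9).
Data: 18 successes in 28 trials. The binomial likelihood contributes p^18(1−p)^10, so the posterior is Beta(11.6+18, 7.9+10) = Beta(29.6, 17.9).
For Beta(a, b) with a, b > 1 the mode is (a−1)/(a+b−2) = 28.6/45.5 ≈ 0.629.

p̂_MAP = 0.629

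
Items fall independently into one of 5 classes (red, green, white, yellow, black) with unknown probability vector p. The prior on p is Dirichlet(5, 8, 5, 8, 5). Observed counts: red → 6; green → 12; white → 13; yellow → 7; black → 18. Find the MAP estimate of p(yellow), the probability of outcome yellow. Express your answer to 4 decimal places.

MAP estimate of p(yellow) = 0.1707

The posterior is Dirichlet(αᵢ + nᵢ) = Dirichlet(11, 20, 18, 15, 23).
For a Dirichlet(a₁,…,a_K) with all aᵢ > 1, the mode has j-th component (aⱼ − 1)/(Σaᵢ − K).
Here Σaᵢ = 87 and K = 5, so p(yellow) = (15 − 1)/(87 − 5) = 14/82 ≈ 0.1707.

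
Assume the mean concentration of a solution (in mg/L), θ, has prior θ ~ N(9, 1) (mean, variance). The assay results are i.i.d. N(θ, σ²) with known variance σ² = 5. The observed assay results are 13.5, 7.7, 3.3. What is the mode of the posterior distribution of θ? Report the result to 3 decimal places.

θ̂_MAP = 8.688

n = 3; x̄ = (13.5 + 7.7 + 3.3)/3 = 24.5/3 = 49/6 ≈ 8.1667.
For a Normal prior and Normal likelihood with known variance, the posterior is Normal; its mode equals its mean, the precision-weighted average.
Prior precision 1/σ₀² = 1/1 = 1; data precision n/σ² = 3/5 = 0.6.
θ̂ = (1·9 + 0.6·(49/6)) / (1 + 0.6) = 13.9/1.6 = 8.6875 ≈ 8.688.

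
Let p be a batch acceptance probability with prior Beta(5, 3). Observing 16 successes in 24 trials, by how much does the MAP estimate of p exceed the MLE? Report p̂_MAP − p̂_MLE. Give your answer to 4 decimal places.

Posterior is Beta(21, 11); MAP = (21−1)/(32−2) = 20/30 ≈ 0.66667.
MLE ignores the prior: p̂_MLE = k/n = 16/24 ≈ 0.66667.
Difference = 20/30 − 16/24 = 0 ≈ 0.0000.

MAP − MLE = 0.0000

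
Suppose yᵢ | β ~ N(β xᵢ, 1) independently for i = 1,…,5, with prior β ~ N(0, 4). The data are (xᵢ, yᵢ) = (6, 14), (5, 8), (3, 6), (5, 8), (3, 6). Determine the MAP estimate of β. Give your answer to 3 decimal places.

log p(β | y) = −Σ(yᵢ − βxᵢ)²/(2·1) − β²/(2·4) + const.
Setting the derivative to zero: Σxᵢ(yᵢ − βxᵢ)/1 − β/4 = 0, so β = Σxᵢyᵢ / (Σxᵢ² + σ²/τ²).
Σxᵢyᵢ = 6·14 + 5·8 + 3·6 + 5·8 + 3·6 = 200; Σxᵢ² = 104; σ²/τ² = 0.25.
β̂_MAP = 200 / (104 + 0.25) = 200/104.25 ≈ 1.918.

β̂_MAP = 1.918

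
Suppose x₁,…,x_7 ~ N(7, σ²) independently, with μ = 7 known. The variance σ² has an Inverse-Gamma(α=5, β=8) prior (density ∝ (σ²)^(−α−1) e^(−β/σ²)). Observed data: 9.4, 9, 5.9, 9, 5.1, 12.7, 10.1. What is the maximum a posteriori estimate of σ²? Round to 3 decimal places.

σ̂²_MAP = 4.036

Sum of squared deviations about the known mean: SS = (9.4−7)² + (9−7)² + (5.9−7)² + (9−7)² + (5.1−7)² + (12.7−7)² + (10.1−7)² = 60.68.
The Normal likelihood contributes (σ²)^(−n/2) exp(−SS/(2σ²)), so the posterior is Inverse-Gamma(α + n/2, β + SS/2) = Inverse-Gamma(8.5, 38.34).
The mode of Inverse-Gamma(a, b) is b/(a+1) = 38.34/9.5 ≈ 4.036.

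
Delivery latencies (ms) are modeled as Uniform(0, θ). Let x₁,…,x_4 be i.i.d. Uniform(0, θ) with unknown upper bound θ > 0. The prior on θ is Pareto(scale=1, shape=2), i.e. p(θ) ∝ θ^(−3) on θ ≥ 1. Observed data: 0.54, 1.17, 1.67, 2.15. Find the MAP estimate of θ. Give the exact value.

θ̂_MAP = 2.15

The Uniform(0, θ) likelihood is θ^(−n) for θ ≥ max(xᵢ), zero otherwise. Here max(xᵢ) = 2.15.
Posterior ∝ θ^(−3) · θ^(−4) = θ^(−7) on θ ≥ max(1, 2.15) = 2.15.
This density is strictly decreasing in θ, so the posterior mode lies at the lower boundary of the support.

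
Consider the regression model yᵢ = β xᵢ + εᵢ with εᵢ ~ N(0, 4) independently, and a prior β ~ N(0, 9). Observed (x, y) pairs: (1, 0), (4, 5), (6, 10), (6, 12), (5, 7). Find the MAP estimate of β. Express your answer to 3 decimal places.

β̂_MAP = 1.634

log p(β | y) = −Σ(yᵢ − βxᵢ)²/(2·4) − β²/(2·9) + const.
Setting the derivative to zero: Σxᵢ(yᵢ − βxᵢ)/4 − β/9 = 0, so β = Σxᵢyᵢ / (Σxᵢ² + σ²/τ²).
Σxᵢyᵢ = 1·0 + 4·5 + 6·10 + 6·12 + 5·7 = 187; Σxᵢ² = 114; σ²/τ² = 4/9.
β̂_MAP = 187 / (114 + 4/9) = 187/(1030/9) = 1683/1030 ≈ 1.634.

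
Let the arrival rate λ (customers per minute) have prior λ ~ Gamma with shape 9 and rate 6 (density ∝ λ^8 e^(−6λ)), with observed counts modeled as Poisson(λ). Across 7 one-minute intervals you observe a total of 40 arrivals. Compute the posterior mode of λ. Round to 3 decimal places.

Σxᵢ = 40, n = 7.
Posterior ∝ λ^8e^(−6λ) · λ^40e^(−7λ) = λ^48e^(−13λ), i.e. Gamma(shape=49, rate=13).
The mode of a Gamma(a, b) with a ≥ 1 (shape–rate) is (a−1)/b = 48/13 ≈ 3.692.

λ̂_MAP = 3.692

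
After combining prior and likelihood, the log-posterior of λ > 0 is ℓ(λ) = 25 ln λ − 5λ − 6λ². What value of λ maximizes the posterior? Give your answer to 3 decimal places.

ℓ'(λ) = 25/λ − 5 − 12λ. Setting this to zero and multiplying by λ: 12λ² + 5λ − 25 = 0.
λ = (−5 + √(5² + 4·12·25)) / (2·12) = (−5 + √1225) / 24 = (−5 + 35)/24 = 5/4.
ℓ''(λ) = −25/λ² − 12 < 0, confirming a maximum.

λ̂_MAP = 1.250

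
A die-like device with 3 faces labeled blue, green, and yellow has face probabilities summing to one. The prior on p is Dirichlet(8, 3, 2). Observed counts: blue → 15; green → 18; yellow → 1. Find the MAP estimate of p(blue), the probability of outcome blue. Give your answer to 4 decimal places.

MAP estimate of p(blue) = 0.5000

The posterior is Dirichlet(αᵢ + nᵢ) = Dirichlet(23, 21, 3).
For a Dirichlet(a₁,…,a_K) with all aᵢ > 1, the mode has j-th component (aⱼ − 1)/(Σaᵢ − K).
Here Σaᵢ = 47 and K = 3, so p(blue) = (23 − 1)/(47 − 3) = 22/44 ≈ 0.5000.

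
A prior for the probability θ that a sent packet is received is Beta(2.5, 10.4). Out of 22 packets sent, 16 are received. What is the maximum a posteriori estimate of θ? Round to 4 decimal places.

Prior: Beta(2.5, 10.4).
Data: 16 successes in 22 trials. The binomial likelihood contributes θ^16(1−θ)^6, so the posterior is Beta(2.5+16, 10.4+6) = Beta(18.5, 16.4).
For Beta(a, b) with a, b > 1 the mode is (a−1)/(a+b−2) = 17.5/32.9 ≈ 0.5319.

θ̂_MAP = 0.5319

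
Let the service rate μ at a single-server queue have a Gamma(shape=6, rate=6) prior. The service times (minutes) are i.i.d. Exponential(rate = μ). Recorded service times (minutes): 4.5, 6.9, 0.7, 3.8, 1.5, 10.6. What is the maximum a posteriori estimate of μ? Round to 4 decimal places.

μ̂_MAP = 0.3235

The Exponential(rate=μ) likelihood is ∝ μ^n e^(−μΣtᵢ). Here n = 6 and Σtᵢ = 4.5 + 6.9 + 0.7 + 3.8 + 1.5 + 10.6 = 28.
Posterior ∝ μ^5e^(−6μ) · μ^6e^(−28μ) = μ^11e^(−34μ), i.e. Gamma(12, 34).
Mode = (a−1)/b = 11/34 ≈ 0.3235.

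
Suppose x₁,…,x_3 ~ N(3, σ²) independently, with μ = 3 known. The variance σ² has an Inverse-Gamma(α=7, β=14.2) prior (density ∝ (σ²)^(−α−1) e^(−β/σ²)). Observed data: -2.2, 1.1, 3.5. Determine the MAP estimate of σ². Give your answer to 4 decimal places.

Sum of squared deviations about the known mean: SS = (-2.2−3)² + (1.1−3)² + (3.5−3)² = 30.9.
The Normal likelihood contributes (σ²)^(−n/2) exp(−SS/(2σ²)), so the posterior is Inverse-Gamma(α + n/2, β + SS/2) = Inverse-Gamma(8.5, 29.65).
The mode of Inverse-Gamma(a, b) is b/(a+1) = 29.65/9.5 ≈ 3.1211.

σ̂²_MAP = 3.1211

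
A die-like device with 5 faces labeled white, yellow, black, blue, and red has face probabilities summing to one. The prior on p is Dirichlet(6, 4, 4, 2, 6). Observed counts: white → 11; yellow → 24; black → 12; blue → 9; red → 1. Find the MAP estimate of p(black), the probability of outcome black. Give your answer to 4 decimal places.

MAP estimate of p(black) = 0.2027

The posterior is Dirichlet(αᵢ + nᵢ) = Dirichlet(17, 28, 16, 11, 7).
For a Dirichlet(a₁,…,a_K) with all aᵢ > 1, the mode has j-th component (aⱼ − 1)/(Σaᵢ − K).
Here Σaᵢ = 79 and K = 5, so p(black) = (16 − 1)/(79 − 5) = 15/74 ≈ 0.2027.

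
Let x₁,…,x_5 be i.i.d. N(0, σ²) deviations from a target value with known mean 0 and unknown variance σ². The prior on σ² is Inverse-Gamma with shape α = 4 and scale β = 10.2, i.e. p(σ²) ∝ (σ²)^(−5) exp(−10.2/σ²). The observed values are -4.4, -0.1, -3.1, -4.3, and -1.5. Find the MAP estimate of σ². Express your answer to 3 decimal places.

σ̂²_MAP = 4.675

Sum of squared deviations about the known mean: SS = (-4.4−0)² + (-0.1−0)² + (-3.1−0)² + (-4.3−0)² + (-1.5−0)² = 49.72.
The Normal likelihood contributes (σ²)^(−n/2) exp(−SS/(2σ²)), so the posterior is Inverse-Gamma(α + n/2, β + SS/2) = Inverse-Gamma(6.5, 35.06).
The mode of Inverse-Gamma(a, b) is b/(a+1) = 35.06/7.5 ≈ 4.675.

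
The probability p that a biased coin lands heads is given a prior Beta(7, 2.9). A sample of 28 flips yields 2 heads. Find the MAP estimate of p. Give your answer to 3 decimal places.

p̂_MAP = 0.223

Prior: Beta(7, 2.9).
Data: 2 successes in 28 trials. The binomial likelihood contributes p^2(1−p)^26, so the posterior is Beta(7+2, 2.9+26) = Beta(9, 28.9).
For Beta(a, b) with a, b > 1 the mode is (a−1)/(a+b−2) = 8/35.9 ≈ 0.223.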